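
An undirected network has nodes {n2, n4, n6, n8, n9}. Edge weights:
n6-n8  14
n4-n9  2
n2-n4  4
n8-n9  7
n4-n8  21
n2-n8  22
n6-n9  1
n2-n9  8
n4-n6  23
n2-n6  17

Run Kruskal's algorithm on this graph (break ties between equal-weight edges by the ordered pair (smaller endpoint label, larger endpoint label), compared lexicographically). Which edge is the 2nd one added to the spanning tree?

n4-n9

Kruskal's algorithm — process edges by increasing weight (ties by edge label):
n6-n9 (1): add. Components now {n6,n9} {n2} {n4} {n8}
n4-n9 (2): add. Components now {n4,n6,n9} {n2} {n8}
n2-n4 (4): add. Components now {n2,n4,n6,n9} {n8}
n8-n9 (7): add. Components now {n2,n4,n6,n8,n9}
The 2nd edge added is n4-n9.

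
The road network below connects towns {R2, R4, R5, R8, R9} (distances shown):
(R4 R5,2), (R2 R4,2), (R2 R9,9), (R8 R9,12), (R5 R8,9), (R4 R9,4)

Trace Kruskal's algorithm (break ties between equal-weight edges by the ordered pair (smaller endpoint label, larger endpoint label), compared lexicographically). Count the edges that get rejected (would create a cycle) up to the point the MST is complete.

1

Sort edges by weight, then run Kruskal:
R2 R4 (2): add. Components now {R8} {R2,R4} {R5} {R9}
R4 R5 (2): add. Components now {R8} {R2,R4,R5} {R9}
R4 R9 (4): add. Components now {R8} {R2,R4,R5,R9}
R2 R9 (9): skip — R2 and R9 already connected.
R5 R8 (9): add. Components now {R2,R4,R5,R8,R9}
Edges rejected before the tree was complete: 1.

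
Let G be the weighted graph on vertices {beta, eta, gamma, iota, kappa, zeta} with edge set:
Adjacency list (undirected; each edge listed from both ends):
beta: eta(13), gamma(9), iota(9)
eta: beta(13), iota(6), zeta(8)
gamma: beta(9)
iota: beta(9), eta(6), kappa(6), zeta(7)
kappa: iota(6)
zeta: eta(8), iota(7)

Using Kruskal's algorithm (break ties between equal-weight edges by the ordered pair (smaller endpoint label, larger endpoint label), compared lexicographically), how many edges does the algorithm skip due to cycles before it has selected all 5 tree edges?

1

Kruskal's algorithm — process edges by increasing weight (ties by edge label):
eta–iota (6): add — endpoints in different components.
iota–kappa (6): add — endpoints in different components.
iota–zeta (7): add — endpoints in different components.
eta–zeta (8): skip — zeta and eta already connected.
beta–gamma (9): add — endpoints in different components.
beta–iota (9): add — endpoints in different components.
Edges rejected before the tree was complete: 1.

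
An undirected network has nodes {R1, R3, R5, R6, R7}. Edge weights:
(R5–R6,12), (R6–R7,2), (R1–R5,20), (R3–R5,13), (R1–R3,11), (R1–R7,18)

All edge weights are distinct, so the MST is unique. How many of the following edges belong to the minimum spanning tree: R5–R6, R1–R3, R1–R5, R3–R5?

3

Kruskal: consider edges lightest-first.
R6–R7 (2): add. Components now {R6,R7} {R3} {R1} {R5}
R1–R3 (11): add. Components now {R6,R7} {R1,R3} {R5}
R5–R6 (12): add. Components now {R5,R6,R7} {R1,R3}
R3–R5 (13): add. Components now {R1,R3,R5,R6,R7}
MST edge set: {R6–R7, R1–R3, R5–R6, R3–R5}.
Of the listed edges, {R5–R6, R1–R3, R3–R5} are in the MST → 3.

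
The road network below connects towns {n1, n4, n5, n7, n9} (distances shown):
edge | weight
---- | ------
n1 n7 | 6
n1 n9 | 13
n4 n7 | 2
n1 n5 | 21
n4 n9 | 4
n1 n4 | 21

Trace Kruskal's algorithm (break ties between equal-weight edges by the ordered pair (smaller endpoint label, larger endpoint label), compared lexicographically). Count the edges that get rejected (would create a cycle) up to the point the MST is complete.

Sort edges by weight, then run Kruskal:
n4 n7 (2): add — endpoints in different components.
n4 n9 (4): add — endpoints in different components.
n1 n7 (6): add — endpoints in different components.
n1 n9 (13): skip — n1 and n9 already connected.
n1 n4 (21): skip — n1 and n4 already connected.
n1 n5 (21): add — endpoints in different components.
Edges rejected before the tree was complete: 2.

2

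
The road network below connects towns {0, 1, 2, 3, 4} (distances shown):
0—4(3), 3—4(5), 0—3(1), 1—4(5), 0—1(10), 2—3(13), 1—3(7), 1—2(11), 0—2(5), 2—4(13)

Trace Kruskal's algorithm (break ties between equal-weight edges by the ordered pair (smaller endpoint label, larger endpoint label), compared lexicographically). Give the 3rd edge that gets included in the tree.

0-2

Sort edges by weight, then run Kruskal:
0—3 (1): add. Components now {0,3} {1} {2} {4}
0—4 (3): add. Components now {0,3,4} {1} {2}
0—2 (5): add. Components now {0,2,3,4} {1}
1—4 (5): add. Components now {0,1,2,3,4}
The 3rd edge added is 0—2.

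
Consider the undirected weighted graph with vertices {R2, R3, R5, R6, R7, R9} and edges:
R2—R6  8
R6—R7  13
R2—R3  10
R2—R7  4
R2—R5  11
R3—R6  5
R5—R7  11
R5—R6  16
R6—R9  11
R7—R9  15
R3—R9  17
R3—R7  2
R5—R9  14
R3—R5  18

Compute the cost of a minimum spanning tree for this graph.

33

Kruskal: consider edges lightest-first.
R3—R7 (2): add. Components now {R6} {R9} {R3,R7} {R5} {R2}
R2—R7 (4): add. Components now {R6} {R9} {R2,R3,R7} {R5}
R3—R6 (5): add. Components now {R2,R3,R6,R7} {R9} {R5}
R2—R6 (8): skip — R6 and R2 already connected.
R2—R3 (10): skip — R3 and R2 already connected.
R2—R5 (11): add. Components now {R2,R3,R5,R6,R7} {R9}
R5—R7 (11): skip — R7 and R5 already connected.
R6—R9 (11): add. Components now {R2,R3,R5,R6,R7,R9}
MST edges: R3—R7, R2—R7, R3—R6, R2—R5, R6—R9; total weight 2+4+5+11+11 = 33.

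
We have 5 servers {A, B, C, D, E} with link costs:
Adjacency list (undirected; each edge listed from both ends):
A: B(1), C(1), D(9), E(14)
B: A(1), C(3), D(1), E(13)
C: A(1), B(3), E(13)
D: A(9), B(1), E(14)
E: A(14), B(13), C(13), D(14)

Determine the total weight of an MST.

Prim, starting at A.
Step 1: cheapest edge leaving the tree is A—B (1); add B.
Step 2: cheapest edge leaving the tree is A—C (1); add C.
Step 3: cheapest edge leaving the tree is B—D (1); add D.
Step 4: cheapest edge leaving the tree is B—E (13); add E.
MST edges: A—B, A—C, B—D, B—E; total weight 1+1+1+13 = 16.

16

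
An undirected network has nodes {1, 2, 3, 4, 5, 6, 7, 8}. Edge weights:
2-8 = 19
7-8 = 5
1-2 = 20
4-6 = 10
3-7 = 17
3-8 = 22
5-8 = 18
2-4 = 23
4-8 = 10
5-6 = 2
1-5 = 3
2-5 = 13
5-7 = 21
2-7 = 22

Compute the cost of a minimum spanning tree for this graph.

60

Kruskal: consider edges lightest-first.
5-6 (2): add — endpoints in different components.
1-5 (3): add — endpoints in different components.
7-8 (5): add — endpoints in different components.
4-6 (10): add — endpoints in different components.
4-8 (10): add — endpoints in different components.
2-5 (13): add — endpoints in different components.
3-7 (17): add — endpoints in different components.
MST edges: 5-6, 1-5, 7-8, 4-6, 4-8, 2-5, 3-7; total weight 2+3+5+10+10+13+17 = 60.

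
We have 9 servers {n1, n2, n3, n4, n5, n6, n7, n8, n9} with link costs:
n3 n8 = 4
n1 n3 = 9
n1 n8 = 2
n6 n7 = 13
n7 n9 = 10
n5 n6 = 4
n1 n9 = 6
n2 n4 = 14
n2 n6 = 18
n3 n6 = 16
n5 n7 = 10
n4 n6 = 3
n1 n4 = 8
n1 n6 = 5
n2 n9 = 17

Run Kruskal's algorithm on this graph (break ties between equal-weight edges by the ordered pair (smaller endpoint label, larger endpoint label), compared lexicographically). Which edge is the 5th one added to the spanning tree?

n1-n6

Kruskal: consider edges lightest-first.
n1 n8 (2): add — endpoints in different components.
n4 n6 (3): add — endpoints in different components.
n3 n8 (4): add — endpoints in different components.
n5 n6 (4): add — endpoints in different components.
n1 n6 (5): add — endpoints in different components.
n1 n9 (6): add — endpoints in different components.
n1 n4 (8): skip — n4 and n1 already connected.
n1 n3 (9): skip — n3 and n1 already connected.
n5 n7 (10): add — endpoints in different components.
n7 n9 (10): skip — n7 and n9 already connected.
n6 n7 (13): skip — n7 and n6 already connected.
n2 n4 (14): add — endpoints in different components.
The 5th edge added is n1 n6.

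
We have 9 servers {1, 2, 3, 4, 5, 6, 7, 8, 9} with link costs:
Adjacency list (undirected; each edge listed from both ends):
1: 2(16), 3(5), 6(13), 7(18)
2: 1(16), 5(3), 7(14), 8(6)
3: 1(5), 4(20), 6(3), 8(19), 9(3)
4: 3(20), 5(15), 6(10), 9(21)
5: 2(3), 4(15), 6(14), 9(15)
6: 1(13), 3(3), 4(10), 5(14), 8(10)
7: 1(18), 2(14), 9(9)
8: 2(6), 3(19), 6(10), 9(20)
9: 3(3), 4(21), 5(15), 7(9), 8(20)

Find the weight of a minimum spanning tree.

Sort edges by weight, then run Kruskal:
2–5 (3): add — endpoints in different components.
3–6 (3): add — endpoints in different components.
3–9 (3): add — endpoints in different components.
1–3 (5): add — endpoints in different components.
2–8 (6): add — endpoints in different components.
7–9 (9): add — endpoints in different components.
4–6 (10): add — endpoints in different components.
6–8 (10): add — endpoints in different components.
MST edges: 2–5, 3–6, 3–9, 1–3, 2–8, 7–9, 4–6, 6–8; total weight 3+3+3+5+6+9+10+10 = 49.

49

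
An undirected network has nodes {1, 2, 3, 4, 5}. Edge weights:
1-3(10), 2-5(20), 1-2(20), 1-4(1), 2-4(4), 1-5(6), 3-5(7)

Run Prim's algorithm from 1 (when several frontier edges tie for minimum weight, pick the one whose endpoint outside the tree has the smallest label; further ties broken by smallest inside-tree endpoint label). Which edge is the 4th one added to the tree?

Grow the tree from 1 using Prim:
Step 1: cheapest edge leaving the tree is 1-4 (1); add 4.
Step 2: cheapest edge leaving the tree is 2-4 (4); add 2.
Step 3: cheapest edge leaving the tree is 1-5 (6); add 5.
Step 4: cheapest edge leaving the tree is 3-5 (7); add 3.
The 4th edge added is 3-5.

3-5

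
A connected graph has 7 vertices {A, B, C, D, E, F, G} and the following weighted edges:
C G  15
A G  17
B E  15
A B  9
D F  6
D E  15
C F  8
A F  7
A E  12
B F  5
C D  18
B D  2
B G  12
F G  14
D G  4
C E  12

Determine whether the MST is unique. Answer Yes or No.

No

Kruskal: consider edges lightest-first.
B D (2): add. Components now {A} {B,D} {C} {E} {F} {G}
D G (4): add. Components now {A} {B,D,G} {C} {E} {F}
B F (5): add. Components now {A} {B,D,F,G} {C} {E}
D F (6): skip — D and F already connected.
A F (7): add. Components now {A,B,D,F,G} {C} {E}
C F (8): add. Components now {A,B,C,D,F,G} {E}
A B (9): skip — A and B already connected.
A E (12): add. Components now {A,B,C,D,E,F,G}
Non-tree edge C E has weight 12, equal to the heaviest edge on its tree cycle — swapping gives another MST of the same weight. Not unique.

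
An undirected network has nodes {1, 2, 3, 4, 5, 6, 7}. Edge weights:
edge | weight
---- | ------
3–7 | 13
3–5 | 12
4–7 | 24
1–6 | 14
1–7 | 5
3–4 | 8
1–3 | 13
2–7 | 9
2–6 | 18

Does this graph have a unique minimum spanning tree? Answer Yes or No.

No

Kruskal: consider edges lightest-first.
1–7 (5): add. Components now {1,7} {2} {3} {4} {5} {6}
3–4 (8): add. Components now {1,7} {2} {3,4} {5} {6}
2–7 (9): add. Components now {1,2,7} {3,4} {5} {6}
3–5 (12): add. Components now {1,2,7} {3,4,5} {6}
1–3 (13): add. Components now {1,2,3,4,5,7} {6}
3–7 (13): skip — 3 and 7 already connected.
1–6 (14): add. Components now {1,2,3,4,5,6,7}
Non-tree edge 3–7 has weight 13, equal to the heaviest edge on its tree cycle — swapping gives another MST of the same weight. Not unique.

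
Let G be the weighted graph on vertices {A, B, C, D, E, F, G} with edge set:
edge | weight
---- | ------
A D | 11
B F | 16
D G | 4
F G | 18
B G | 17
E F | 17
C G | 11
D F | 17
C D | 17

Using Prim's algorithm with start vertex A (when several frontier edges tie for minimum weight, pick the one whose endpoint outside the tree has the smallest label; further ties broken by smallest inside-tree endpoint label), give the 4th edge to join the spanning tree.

B-G

Prim, starting at A.
Step 1: frontier [A D 11] → take A D (11); add D.
Step 2: frontier [D G 4, C D 17, D F 17] → take D G (4); add G.
Step 3: frontier [C D 17, D F 17, C G 11, B G 17, F G 18] → take C G (11); add C.
Step 4: frontier [D F 17, B G 17, F G 18] → take B G (17); add B.
Step 5: frontier [B F 16, D F 17, F G 18] → take B F (16); add F.
Step 6: frontier [E F 17] → take E F (17); add E.
The 4th edge added is B G.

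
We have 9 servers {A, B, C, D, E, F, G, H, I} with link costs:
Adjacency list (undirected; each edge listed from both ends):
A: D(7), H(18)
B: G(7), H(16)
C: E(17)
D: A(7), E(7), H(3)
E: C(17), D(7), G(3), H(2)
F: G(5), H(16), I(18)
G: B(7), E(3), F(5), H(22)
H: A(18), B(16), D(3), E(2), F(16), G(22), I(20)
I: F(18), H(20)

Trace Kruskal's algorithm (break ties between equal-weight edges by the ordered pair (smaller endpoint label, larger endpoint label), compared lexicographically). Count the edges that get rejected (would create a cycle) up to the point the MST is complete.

4

Kruskal's algorithm — process edges by increasing weight (ties by edge label):
E—H (2): add — endpoints in different components.
D—H (3): add — endpoints in different components.
E—G (3): add — endpoints in different components.
F—G (5): add — endpoints in different components.
A—D (7): add — endpoints in different components.
B—G (7): add — endpoints in different components.
D—E (7): skip — D and E already connected.
B—H (16): skip — B and H already connected.
F—H (16): skip — F and H already connected.
C—E (17): add — endpoints in different components.
A—H (18): skip — A and H already connected.
F—I (18): add — endpoints in different components.
Edges rejected before the tree was complete: 4.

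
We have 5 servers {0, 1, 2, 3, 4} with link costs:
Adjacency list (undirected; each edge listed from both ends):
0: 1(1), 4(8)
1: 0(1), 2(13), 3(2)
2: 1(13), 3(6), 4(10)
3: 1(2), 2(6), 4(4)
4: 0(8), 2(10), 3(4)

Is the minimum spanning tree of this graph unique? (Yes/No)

Yes

Kruskal's algorithm — process edges by increasing weight (ties by edge label):
0-1 (1): add. Components now {0,1} {2} {3} {4}
1-3 (2): add. Components now {0,1,3} {2} {4}
3-4 (4): add. Components now {0,1,3,4} {2}
2-3 (6): add. Components now {0,1,2,3,4}
Every non-tree edge has weight strictly greater than the heaviest edge on the tree path between its endpoints, so the MST is unique.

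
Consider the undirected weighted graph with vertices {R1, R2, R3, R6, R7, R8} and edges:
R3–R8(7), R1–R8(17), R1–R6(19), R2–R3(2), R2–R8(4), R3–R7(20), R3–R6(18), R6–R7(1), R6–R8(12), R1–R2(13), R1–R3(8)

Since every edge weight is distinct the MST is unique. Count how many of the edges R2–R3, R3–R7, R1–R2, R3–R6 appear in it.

Kruskal: consider edges lightest-first.
R6–R7 (1): add — endpoints in different components.
R2–R3 (2): add — endpoints in different components.
R2–R8 (4): add — endpoints in different components.
R3–R8 (7): skip — R8 and R3 already connected.
R1–R3 (8): add — endpoints in different components.
R6–R8 (12): add — endpoints in different components.
MST edge set: {R6–R7, R2–R3, R2–R8, R1–R3, R6–R8}.
Of the listed edges, {R2–R3} are in the MST → 1.

1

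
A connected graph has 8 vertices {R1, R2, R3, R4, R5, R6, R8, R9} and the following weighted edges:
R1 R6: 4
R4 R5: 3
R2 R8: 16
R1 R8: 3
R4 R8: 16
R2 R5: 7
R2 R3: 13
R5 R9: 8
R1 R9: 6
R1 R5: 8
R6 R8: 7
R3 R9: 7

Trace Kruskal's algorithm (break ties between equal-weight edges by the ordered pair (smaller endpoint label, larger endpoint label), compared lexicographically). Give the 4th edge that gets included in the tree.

R1-R9

Kruskal: consider edges lightest-first.
R1 R8 (3): add — endpoints in different components.
R4 R5 (3): add — endpoints in different components.
R1 R6 (4): add — endpoints in different components.
R1 R9 (6): add — endpoints in different components.
R2 R5 (7): add — endpoints in different components.
R3 R9 (7): add — endpoints in different components.
R6 R8 (7): skip — R6 and R8 already connected.
R1 R5 (8): add — endpoints in different components.
The 4th edge added is R1 R9.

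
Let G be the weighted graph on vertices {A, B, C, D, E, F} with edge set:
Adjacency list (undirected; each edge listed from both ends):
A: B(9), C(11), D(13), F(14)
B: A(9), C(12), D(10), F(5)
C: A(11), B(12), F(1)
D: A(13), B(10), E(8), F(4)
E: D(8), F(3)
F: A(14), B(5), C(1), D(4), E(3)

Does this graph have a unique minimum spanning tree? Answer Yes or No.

Sort edges by weight, then run Kruskal:
C F (1): add. Components now {A} {B} {C,F} {D} {E}
E F (3): add. Components now {A} {B} {C,E,F} {D}
D F (4): add. Components now {A} {B} {C,D,E,F}
B F (5): add. Components now {A} {B,C,D,E,F}
D E (8): skip — D and E already connected.
A B (9): add. Components now {A,B,C,D,E,F}
Every non-tree edge has weight strictly greater than the heaviest edge on the tree path between its endpoints, so the MST is unique.

Yes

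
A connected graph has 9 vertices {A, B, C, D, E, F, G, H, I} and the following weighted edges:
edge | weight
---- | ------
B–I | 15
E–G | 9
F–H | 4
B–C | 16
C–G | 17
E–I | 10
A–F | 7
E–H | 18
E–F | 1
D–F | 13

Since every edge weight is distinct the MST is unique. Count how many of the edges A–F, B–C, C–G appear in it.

2

Kruskal's algorithm — process edges by increasing weight (ties by edge label):
E–F (1): add — endpoints in different components.
F–H (4): add — endpoints in different components.
A–F (7): add — endpoints in different components.
E–G (9): add — endpoints in different components.
E–I (10): add — endpoints in different components.
D–F (13): add — endpoints in different components.
B–I (15): add — endpoints in different components.
B–C (16): add — endpoints in different components.
MST edge set: {E–F, F–H, A–F, E–G, E–I, D–F, B–I, B–C}.
Of the listed edges, {A–F, B–C} are in the MST → 2.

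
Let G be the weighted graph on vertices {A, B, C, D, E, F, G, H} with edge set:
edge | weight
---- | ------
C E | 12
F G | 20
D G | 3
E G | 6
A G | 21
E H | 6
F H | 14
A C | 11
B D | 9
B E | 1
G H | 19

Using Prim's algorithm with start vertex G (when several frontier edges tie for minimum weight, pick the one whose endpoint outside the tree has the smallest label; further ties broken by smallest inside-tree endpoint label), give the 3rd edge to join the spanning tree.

B-E

Grow the tree from G using Prim:
Step 1: frontier [D G 3, E G 6, G H 19, F G 20, A G 21] → take D G (3); add D.
Step 2: frontier [B D 9, E G 6, G H 19, F G 20, A G 21] → take E G (6); add E.
Step 3: frontier [B D 9, B E 1, E H 6, C E 12, G H 19, F G 20, A G 21] → take B E (1); add B.
Step 4: frontier [E H 6, C E 12, G H 19, F G 20, A G 21] → take E H (6); add H.
Step 5: frontier [C E 12, F G 20, A G 21, F H 14] → take C E (12); add C.
Step 6: frontier [A C 11, F G 20, A G 21, F H 14] → take A C (11); add A.
Step 7: frontier [F G 20, F H 14] → take F H (14); add F.
The 3rd edge added is B E.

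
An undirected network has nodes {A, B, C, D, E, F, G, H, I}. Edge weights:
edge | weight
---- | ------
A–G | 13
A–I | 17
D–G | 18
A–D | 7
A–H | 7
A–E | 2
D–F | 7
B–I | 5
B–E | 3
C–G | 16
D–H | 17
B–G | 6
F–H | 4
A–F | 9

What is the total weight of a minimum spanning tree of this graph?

Prim's algorithm from H:
Step 1: frontier [F–H 4, A–H 7, D–H 17] → take F–H (4); add F.
Step 2: frontier [D–F 7, A–F 9, A–H 7, D–H 17] → take A–H (7); add A.
Step 3: frontier [A–E 2, A–D 7, A–G 13, A–I 17, D–F 7, D–H 17] → take A–E (2); add E.
Step 4: frontier [A–D 7, A–G 13, A–I 17, B–E 3, D–F 7, D–H 17] → take B–E (3); add B.
Step 5: frontier [A–D 7, A–G 13, A–I 17, B–I 5, B–G 6, D–F 7, D–H 17] → take B–I (5); add I.
Step 6: frontier [A–D 7, A–G 13, B–G 6, D–F 7, D–H 17] → take B–G (6); add G.
Step 7: frontier [A–D 7, D–F 7, C–G 16, D–G 18, D–H 17] → take A–D (7); add D.
Step 8: frontier [C–G 16] → take C–G (16); add C.
MST edges: F–H, A–H, A–E, B–E, B–I, B–G, A–D, C–G; total weight 4+7+2+3+5+6+7+16 = 50.

50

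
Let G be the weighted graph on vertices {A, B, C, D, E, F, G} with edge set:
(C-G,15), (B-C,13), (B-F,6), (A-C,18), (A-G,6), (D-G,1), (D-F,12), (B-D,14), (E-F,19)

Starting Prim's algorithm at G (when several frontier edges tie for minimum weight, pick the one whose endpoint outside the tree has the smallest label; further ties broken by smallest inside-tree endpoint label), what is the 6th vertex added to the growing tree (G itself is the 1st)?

C

Prim's algorithm from G:
Step 1: cheapest edge leaving the tree is D-G (1); add D.
Step 2: cheapest edge leaving the tree is A-G (6); add A.
Step 3: cheapest edge leaving the tree is D-F (12); add F.
Step 4: cheapest edge leaving the tree is B-F (6); add B.
Step 5: cheapest edge leaving the tree is B-C (13); add C.
Step 6: cheapest edge leaving the tree is E-F (19); add E.
Vertex order: G, D, A, F, B, C, E. The 6th vertex is C.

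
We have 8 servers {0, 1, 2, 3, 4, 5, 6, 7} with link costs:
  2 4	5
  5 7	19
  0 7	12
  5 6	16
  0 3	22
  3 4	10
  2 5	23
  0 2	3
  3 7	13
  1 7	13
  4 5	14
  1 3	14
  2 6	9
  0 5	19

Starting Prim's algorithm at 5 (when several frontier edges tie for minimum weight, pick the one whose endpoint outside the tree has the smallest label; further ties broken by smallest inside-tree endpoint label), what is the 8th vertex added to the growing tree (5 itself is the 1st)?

1

Prim, starting at 5.
Step 1: frontier [4 5 14, 5 6 16, 0 5 19, 5 7 19, 2 5 23] → take 4 5 (14); add 4.
Step 2: frontier [2 4 5, 3 4 10, 5 6 16, 0 5 19, 5 7 19, 2 5 23] → take 2 4 (5); add 2.
Step 3: frontier [0 2 3, 2 6 9, 3 4 10, 5 6 16, 0 5 19, 5 7 19] → take 0 2 (3); add 0.
Step 4: frontier [0 7 12, 0 3 22, 2 6 9, 3 4 10, 5 6 16, 5 7 19] → take 2 6 (9); add 6.
Step 5: frontier [0 7 12, 0 3 22, 3 4 10, 5 7 19] → take 3 4 (10); add 3.
Step 6: frontier [0 7 12, 3 7 13, 1 3 14, 5 7 19] → take 0 7 (12); add 7.
Step 7: frontier [1 3 14, 1 7 13] → take 1 7 (13); add 1.
Vertex order: 5, 4, 2, 0, 6, 3, 7, 1. The 8th vertex is 1.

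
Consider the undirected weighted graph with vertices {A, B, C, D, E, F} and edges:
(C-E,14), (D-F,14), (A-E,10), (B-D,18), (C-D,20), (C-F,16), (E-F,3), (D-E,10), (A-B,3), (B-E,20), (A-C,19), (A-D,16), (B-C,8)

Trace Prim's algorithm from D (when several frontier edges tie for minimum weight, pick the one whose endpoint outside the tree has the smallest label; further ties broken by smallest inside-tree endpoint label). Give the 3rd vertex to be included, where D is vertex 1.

Prim's algorithm from D:
Step 1: frontier [D-E 10, D-F 14, A-D 16, B-D 18, C-D 20] → take D-E (10); add E.
Step 2: frontier [D-F 14, A-D 16, B-D 18, C-D 20, E-F 3, A-E 10, C-E 14, B-E 20] → take E-F (3); add F.
Step 3: frontier [A-D 16, B-D 18, C-D 20, A-E 10, C-E 14, B-E 20, C-F 16] → take A-E (10); add A.
Step 4: frontier [A-B 3, A-C 19, B-D 18, C-D 20, C-E 14, B-E 20, C-F 16] → take A-B (3); add B.
Step 5: frontier [A-C 19, B-C 8, C-D 20, C-E 14, C-F 16] → take B-C (8); add C.
Vertex order: D, E, F, A, B, C. The 3rd vertex is F.

F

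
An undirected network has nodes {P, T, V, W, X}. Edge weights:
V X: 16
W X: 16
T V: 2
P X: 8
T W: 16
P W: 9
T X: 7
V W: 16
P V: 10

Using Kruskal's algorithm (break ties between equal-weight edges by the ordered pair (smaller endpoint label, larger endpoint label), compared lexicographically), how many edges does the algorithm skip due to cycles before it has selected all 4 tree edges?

0

Kruskal: consider edges lightest-first.
T V (2): add. Components now {X} {W} {P} {T,V}
T X (7): add. Components now {T,V,X} {W} {P}
P X (8): add. Components now {P,T,V,X} {W}
P W (9): add. Components now {P,T,V,W,X}
Edges rejected before the tree was complete: 0.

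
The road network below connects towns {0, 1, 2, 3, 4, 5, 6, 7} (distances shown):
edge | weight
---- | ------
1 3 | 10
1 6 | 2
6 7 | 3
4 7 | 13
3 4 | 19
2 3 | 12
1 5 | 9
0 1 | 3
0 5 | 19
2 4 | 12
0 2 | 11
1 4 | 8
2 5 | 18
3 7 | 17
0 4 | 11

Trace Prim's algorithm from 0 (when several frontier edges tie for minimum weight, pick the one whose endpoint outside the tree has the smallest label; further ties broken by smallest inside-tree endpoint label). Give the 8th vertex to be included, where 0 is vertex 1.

Prim, starting at 0.
Step 1: cheapest edge leaving the tree is 0 1 (3); add 1.
Step 2: cheapest edge leaving the tree is 1 6 (2); add 6.
Step 3: cheapest edge leaving the tree is 6 7 (3); add 7.
Step 4: cheapest edge leaving the tree is 1 4 (8); add 4.
Step 5: cheapest edge leaving the tree is 1 5 (9); add 5.
Step 6: cheapest edge leaving the tree is 1 3 (10); add 3.
Step 7: cheapest edge leaving the tree is 0 2 (11); add 2.
Vertex order: 0, 1, 6, 7, 4, 5, 3, 2. The 8th vertex is 2.

2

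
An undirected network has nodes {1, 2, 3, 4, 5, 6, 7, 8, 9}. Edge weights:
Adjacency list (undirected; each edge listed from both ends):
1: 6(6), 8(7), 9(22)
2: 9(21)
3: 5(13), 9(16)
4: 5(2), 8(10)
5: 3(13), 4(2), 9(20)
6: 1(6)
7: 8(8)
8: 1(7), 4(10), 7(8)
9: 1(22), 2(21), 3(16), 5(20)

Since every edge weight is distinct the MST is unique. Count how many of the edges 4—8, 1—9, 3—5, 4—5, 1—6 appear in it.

4

Sort edges by weight, then run Kruskal:
4—5 (2): add — endpoints in different components.
1—6 (6): add — endpoints in different components.
1—8 (7): add — endpoints in different components.
7—8 (8): add — endpoints in different components.
4—8 (10): add — endpoints in different components.
3—5 (13): add — endpoints in different components.
3—9 (16): add — endpoints in different components.
5—9 (20): skip — 5 and 9 already connected.
2—9 (21): add — endpoints in different components.
MST edge set: {4—5, 1—6, 1—8, 7—8, 4—8, 3—5, 3—9, 2—9}.
Of the listed edges, {4—8, 3—5, 4—5, 1—6} are in the MST → 4.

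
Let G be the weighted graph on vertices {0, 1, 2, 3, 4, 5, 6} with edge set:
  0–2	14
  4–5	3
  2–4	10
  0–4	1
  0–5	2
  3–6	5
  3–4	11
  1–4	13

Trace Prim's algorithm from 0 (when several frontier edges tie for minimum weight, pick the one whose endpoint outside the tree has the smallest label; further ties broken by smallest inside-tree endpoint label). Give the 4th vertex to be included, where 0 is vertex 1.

2

Grow the tree from 0 using Prim:
Step 1: frontier [0–4 1, 0–5 2, 0–2 14] → take 0–4 (1); add 4.
Step 2: frontier [0–5 2, 0–2 14, 4–5 3, 2–4 10, 3–4 11, 1–4 13] → take 0–5 (2); add 5.
Step 3: frontier [0–2 14, 2–4 10, 3–4 11, 1–4 13] → take 2–4 (10); add 2.
Step 4: frontier [3–4 11, 1–4 13] → take 3–4 (11); add 3.
Step 5: frontier [3–6 5, 1–4 13] → take 3–6 (5); add 6.
Step 6: frontier [1–4 13] → take 1–4 (13); add 1.
Vertex order: 0, 4, 5, 2, 3, 6, 1. The 4th vertex is 2.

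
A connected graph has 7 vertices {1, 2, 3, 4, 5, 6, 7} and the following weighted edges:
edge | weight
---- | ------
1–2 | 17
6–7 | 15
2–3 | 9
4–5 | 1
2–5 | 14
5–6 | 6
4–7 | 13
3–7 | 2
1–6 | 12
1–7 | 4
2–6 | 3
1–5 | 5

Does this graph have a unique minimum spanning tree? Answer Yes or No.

Yes

Sort edges by weight, then run Kruskal:
4–5 (1): add. Components now {1} {2} {3} {4,5} {6} {7}
3–7 (2): add. Components now {1} {2} {3,7} {4,5} {6}
2–6 (3): add. Components now {1} {2,6} {3,7} {4,5}
1–7 (4): add. Components now {1,3,7} {2,6} {4,5}
1–5 (5): add. Components now {1,3,4,5,7} {2,6}
5–6 (6): add. Components now {1,2,3,4,5,6,7}
Every non-tree edge has weight strictly greater than the heaviest edge on the tree path between its endpoints, so the MST is unique.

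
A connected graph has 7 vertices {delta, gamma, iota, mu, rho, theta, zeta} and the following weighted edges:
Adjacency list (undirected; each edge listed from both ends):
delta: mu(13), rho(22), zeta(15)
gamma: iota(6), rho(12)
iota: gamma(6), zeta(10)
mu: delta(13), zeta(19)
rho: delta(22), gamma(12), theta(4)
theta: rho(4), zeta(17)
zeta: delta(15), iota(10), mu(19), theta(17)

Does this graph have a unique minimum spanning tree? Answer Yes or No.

Kruskal: consider edges lightest-first.
rho-theta (4): add. Components now {gamma} {iota} {mu} {delta} {zeta} {rho,theta}
gamma-iota (6): add. Components now {gamma,iota} {mu} {delta} {zeta} {rho,theta}
iota-zeta (10): add. Components now {gamma,iota,zeta} {mu} {delta} {rho,theta}
gamma-rho (12): add. Components now {gamma,iota,rho,theta,zeta} {mu} {delta}
delta-mu (13): add. Components now {gamma,iota,rho,theta,zeta} {delta,mu}
delta-zeta (15): add. Components now {delta,gamma,iota,mu,rho,theta,zeta}
Every non-tree edge has weight strictly greater than the heaviest edge on the tree path between its endpoints, so the MST is unique.

Yes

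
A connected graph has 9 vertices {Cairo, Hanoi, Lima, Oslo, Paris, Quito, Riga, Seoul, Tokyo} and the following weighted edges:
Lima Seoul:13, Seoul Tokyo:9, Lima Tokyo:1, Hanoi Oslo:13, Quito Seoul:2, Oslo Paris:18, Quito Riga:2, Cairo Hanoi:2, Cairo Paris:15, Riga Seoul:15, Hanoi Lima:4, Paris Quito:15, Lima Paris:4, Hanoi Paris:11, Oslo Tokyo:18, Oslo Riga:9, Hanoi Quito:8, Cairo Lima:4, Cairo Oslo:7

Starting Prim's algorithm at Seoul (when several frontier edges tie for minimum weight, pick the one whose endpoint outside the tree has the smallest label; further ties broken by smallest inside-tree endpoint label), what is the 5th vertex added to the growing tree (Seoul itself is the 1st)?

Cairo

Grow the tree from Seoul using Prim:
Step 1: cheapest edge leaving the tree is Quito Seoul (2); add Quito.
Step 2: cheapest edge leaving the tree is Quito Riga (2); add Riga.
Step 3: cheapest edge leaving the tree is Hanoi Quito (8); add Hanoi.
Step 4: cheapest edge leaving the tree is Cairo Hanoi (2); add Cairo.
Step 5: cheapest edge leaving the tree is Cairo Lima (4); add Lima.
Step 6: cheapest edge leaving the tree is Lima Tokyo (1); add Tokyo.
Step 7: cheapest edge leaving the tree is Lima Paris (4); add Paris.
Step 8: cheapest edge leaving the tree is Cairo Oslo (7); add Oslo.
Vertex order: Seoul, Quito, Riga, Hanoi, Cairo, Lima, Tokyo, Paris, Oslo. The 5th vertex is Cairo.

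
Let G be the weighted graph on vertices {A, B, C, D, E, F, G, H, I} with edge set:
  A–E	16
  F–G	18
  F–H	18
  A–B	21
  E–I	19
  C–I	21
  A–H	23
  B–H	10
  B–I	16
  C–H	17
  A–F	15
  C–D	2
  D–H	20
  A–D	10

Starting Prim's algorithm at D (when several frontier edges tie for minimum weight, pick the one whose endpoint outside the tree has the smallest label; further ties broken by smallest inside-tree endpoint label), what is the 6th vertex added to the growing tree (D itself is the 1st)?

H

Prim's algorithm from D:
Step 1: frontier [C–D 2, A–D 10, D–H 20] → take C–D (2); add C.
Step 2: frontier [C–H 17, C–I 21, A–D 10, D–H 20] → take A–D (10); add A.
Step 3: frontier [A–F 15, A–E 16, A–B 21, A–H 23, C–H 17, C–I 21, D–H 20] → take A–F (15); add F.
Step 4: frontier [A–E 16, A–B 21, A–H 23, C–H 17, C–I 21, D–H 20, F–G 18, F–H 18] → take A–E (16); add E.
Step 5: frontier [A–B 21, A–H 23, C–H 17, C–I 21, D–H 20, E–I 19, F–G 18, F–H 18] → take C–H (17); add H.
Step 6: frontier [A–B 21, C–I 21, E–I 19, F–G 18, B–H 10] → take B–H (10); add B.
Step 7: frontier [B–I 16, C–I 21, E–I 19, F–G 18] → take B–I (16); add I.
Step 8: frontier [F–G 18] → take F–G (18); add G.
Vertex order: D, C, A, F, E, H, B, I, G. The 6th vertex is H.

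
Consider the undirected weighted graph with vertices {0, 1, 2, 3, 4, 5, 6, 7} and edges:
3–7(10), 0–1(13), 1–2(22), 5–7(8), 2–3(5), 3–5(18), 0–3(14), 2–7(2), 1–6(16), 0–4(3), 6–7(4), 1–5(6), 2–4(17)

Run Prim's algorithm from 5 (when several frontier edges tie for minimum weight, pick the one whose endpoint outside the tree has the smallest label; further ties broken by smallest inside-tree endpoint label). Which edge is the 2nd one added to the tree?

Prim's algorithm from 5:
Step 1: frontier [1–5 6, 5–7 8, 3–5 18] → take 1–5 (6); add 1.
Step 2: frontier [0–1 13, 1–6 16, 1–2 22, 5–7 8, 3–5 18] → take 5–7 (8); add 7.
Step 3: frontier [0–1 13, 1–6 16, 1–2 22, 3–5 18, 2–7 2, 6–7 4, 3–7 10] → take 2–7 (2); add 2.
Step 4: frontier [0–1 13, 1–6 16, 2–3 5, 2–4 17, 3–5 18, 6–7 4, 3–7 10] → take 6–7 (4); add 6.
Step 5: frontier [0–1 13, 2–3 5, 2–4 17, 3–5 18, 3–7 10] → take 2–3 (5); add 3.
Step 6: frontier [0–1 13, 2–4 17, 0–3 14] → take 0–1 (13); add 0.
Step 7: frontier [0–4 3, 2–4 17] → take 0–4 (3); add 4.
The 2nd edge added is 5–7.

5-7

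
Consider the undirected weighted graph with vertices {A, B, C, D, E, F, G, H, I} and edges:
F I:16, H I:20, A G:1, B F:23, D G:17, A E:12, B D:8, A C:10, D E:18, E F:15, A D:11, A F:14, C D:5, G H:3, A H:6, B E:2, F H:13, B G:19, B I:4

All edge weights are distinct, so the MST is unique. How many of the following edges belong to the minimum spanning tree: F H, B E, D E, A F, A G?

Sort edges by weight, then run Kruskal:
A G (1): add — endpoints in different components.
B E (2): add — endpoints in different components.
G H (3): add — endpoints in different components.
B I (4): add — endpoints in different components.
C D (5): add — endpoints in different components.
A H (6): skip — A and H already connected.
B D (8): add — endpoints in different components.
A C (10): add — endpoints in different components.
A D (11): skip — A and D already connected.
A E (12): skip — A and E already connected.
F H (13): add — endpoints in different components.
MST edge set: {A G, B E, G H, B I, C D, B D, A C, F H}.
Of the listed edges, {F H, B E, A G} are in the MST → 3.

3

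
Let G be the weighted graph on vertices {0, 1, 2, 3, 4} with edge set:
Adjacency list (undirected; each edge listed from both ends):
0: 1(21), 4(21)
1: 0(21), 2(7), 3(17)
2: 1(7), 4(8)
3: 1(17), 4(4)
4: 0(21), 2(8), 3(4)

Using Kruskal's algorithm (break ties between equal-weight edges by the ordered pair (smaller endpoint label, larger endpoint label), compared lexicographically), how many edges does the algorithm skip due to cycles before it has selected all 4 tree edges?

1

Kruskal's algorithm — process edges by increasing weight (ties by edge label):
3-4 (4): add — endpoints in different components.
1-2 (7): add — endpoints in different components.
2-4 (8): add — endpoints in different components.
1-3 (17): skip — 1 and 3 already connected.
0-1 (21): add — endpoints in different components.
Edges rejected before the tree was complete: 1.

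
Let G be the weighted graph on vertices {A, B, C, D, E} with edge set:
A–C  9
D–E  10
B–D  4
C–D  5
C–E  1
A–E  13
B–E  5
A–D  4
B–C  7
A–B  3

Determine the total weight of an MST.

13

Kruskal: consider edges lightest-first.
C–E (1): add — endpoints in different components.
A–B (3): add — endpoints in different components.
A–D (4): add — endpoints in different components.
B–D (4): skip — B and D already connected.
B–E (5): add — endpoints in different components.
MST edges: C–E, A–B, A–D, B–E; total weight 1+3+4+5 = 13.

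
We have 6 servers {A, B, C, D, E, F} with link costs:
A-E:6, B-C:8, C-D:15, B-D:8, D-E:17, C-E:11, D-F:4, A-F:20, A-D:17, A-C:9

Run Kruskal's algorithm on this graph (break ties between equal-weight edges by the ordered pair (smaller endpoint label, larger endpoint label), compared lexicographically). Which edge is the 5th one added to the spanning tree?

A-C

Kruskal: consider edges lightest-first.
D-F (4): add. Components now {A} {B} {C} {D,F} {E}
A-E (6): add. Components now {A,E} {B} {C} {D,F}
B-C (8): add. Components now {A,E} {B,C} {D,F}
B-D (8): add. Components now {A,E} {B,C,D,F}
A-C (9): add. Components now {A,B,C,D,E,F}
The 5th edge added is A-C.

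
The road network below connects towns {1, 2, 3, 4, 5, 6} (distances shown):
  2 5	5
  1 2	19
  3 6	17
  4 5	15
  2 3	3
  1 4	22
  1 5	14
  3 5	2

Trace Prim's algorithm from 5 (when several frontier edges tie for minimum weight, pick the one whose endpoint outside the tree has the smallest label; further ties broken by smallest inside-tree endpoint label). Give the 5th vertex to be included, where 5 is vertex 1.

4

Prim's algorithm from 5:
Step 1: frontier [3 5 2, 2 5 5, 1 5 14, 4 5 15] → take 3 5 (2); add 3.
Step 2: frontier [2 3 3, 3 6 17, 2 5 5, 1 5 14, 4 5 15] → take 2 3 (3); add 2.
Step 3: frontier [1 2 19, 3 6 17, 1 5 14, 4 5 15] → take 1 5 (14); add 1.
Step 4: frontier [1 4 22, 3 6 17, 4 5 15] → take 4 5 (15); add 4.
Step 5: frontier [3 6 17] → take 3 6 (17); add 6.
Vertex order: 5, 3, 2, 1, 4, 6. The 5th vertex is 4.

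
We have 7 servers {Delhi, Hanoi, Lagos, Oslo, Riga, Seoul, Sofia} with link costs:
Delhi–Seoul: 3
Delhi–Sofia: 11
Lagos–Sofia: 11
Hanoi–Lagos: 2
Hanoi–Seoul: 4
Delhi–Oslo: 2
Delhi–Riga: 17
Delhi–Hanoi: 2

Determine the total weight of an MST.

Prim's algorithm from Hanoi:
Step 1: cheapest edge leaving the tree is Delhi–Hanoi (2); add Delhi.
Step 2: cheapest edge leaving the tree is Hanoi–Lagos (2); add Lagos.
Step 3: cheapest edge leaving the tree is Delhi–Oslo (2); add Oslo.
Step 4: cheapest edge leaving the tree is Delhi–Seoul (3); add Seoul.
Step 5: cheapest edge leaving the tree is Delhi–Sofia (11); add Sofia.
Step 6: cheapest edge leaving the tree is Delhi–Riga (17); add Riga.
MST edges: Delhi–Hanoi, Hanoi–Lagos, Delhi–Oslo, Delhi–Seoul, Delhi–Sofia, Delhi–Riga; total weight 2+2+2+3+11+17 = 37.

37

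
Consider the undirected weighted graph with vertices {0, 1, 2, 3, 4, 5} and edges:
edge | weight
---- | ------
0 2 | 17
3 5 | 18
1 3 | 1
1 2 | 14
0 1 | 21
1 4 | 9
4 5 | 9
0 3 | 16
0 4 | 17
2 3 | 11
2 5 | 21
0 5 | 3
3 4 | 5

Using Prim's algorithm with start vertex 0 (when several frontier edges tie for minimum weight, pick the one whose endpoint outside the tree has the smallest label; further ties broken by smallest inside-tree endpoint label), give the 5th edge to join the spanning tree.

2-3

Prim, starting at 0.
Step 1: frontier [0 5 3, 0 3 16, 0 2 17, 0 4 17, 0 1 21] → take 0 5 (3); add 5.
Step 2: frontier [0 3 16, 0 2 17, 0 4 17, 0 1 21, 4 5 9, 3 5 18, 2 5 21] → take 4 5 (9); add 4.
Step 3: frontier [0 3 16, 0 2 17, 0 1 21, 3 4 5, 1 4 9, 3 5 18, 2 5 21] → take 3 4 (5); add 3.
Step 4: frontier [0 2 17, 0 1 21, 1 3 1, 2 3 11, 1 4 9, 2 5 21] → take 1 3 (1); add 1.
Step 5: frontier [0 2 17, 1 2 14, 2 3 11, 2 5 21] → take 2 3 (11); add 2.
The 5th edge added is 2 3.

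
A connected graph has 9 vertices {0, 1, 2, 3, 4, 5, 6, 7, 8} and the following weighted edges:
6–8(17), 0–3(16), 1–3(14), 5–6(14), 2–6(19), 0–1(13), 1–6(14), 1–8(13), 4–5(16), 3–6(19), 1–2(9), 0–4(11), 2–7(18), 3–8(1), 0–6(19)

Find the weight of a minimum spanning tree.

93

Kruskal's algorithm — process edges by increasing weight (ties by edge label):
3–8 (1): add — endpoints in different components.
1–2 (9): add — endpoints in different components.
0–4 (11): add — endpoints in different components.
0–1 (13): add — endpoints in different components.
1–8 (13): add — endpoints in different components.
1–3 (14): skip — 1 and 3 already connected.
1–6 (14): add — endpoints in different components.
5–6 (14): add — endpoints in different components.
0–3 (16): skip — 0 and 3 already connected.
4–5 (16): skip — 4 and 5 already connected.
6–8 (17): skip — 6 and 8 already connected.
2–7 (18): add — endpoints in different components.
MST edges: 3–8, 1–2, 0–4, 0–1, 1–8, 1–6, 5–6, 2–7; total weight 1+9+11+13+13+14+14+18 = 93.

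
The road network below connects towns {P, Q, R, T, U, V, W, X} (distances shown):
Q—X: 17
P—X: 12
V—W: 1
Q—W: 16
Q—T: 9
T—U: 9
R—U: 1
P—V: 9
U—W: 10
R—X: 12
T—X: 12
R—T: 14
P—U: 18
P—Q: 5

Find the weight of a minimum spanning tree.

46

Prim, starting at W.
Step 1: cheapest edge leaving the tree is V—W (1); add V.
Step 2: cheapest edge leaving the tree is P—V (9); add P.
Step 3: cheapest edge leaving the tree is P—Q (5); add Q.
Step 4: cheapest edge leaving the tree is Q—T (9); add T.
Step 5: cheapest edge leaving the tree is T—U (9); add U.
Step 6: cheapest edge leaving the tree is R—U (1); add R.
Step 7: cheapest edge leaving the tree is P—X (12); add X.
MST edges: V—W, P—V, P—Q, Q—T, T—U, R—U, P—X; total weight 1+9+5+9+9+1+12 = 46.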